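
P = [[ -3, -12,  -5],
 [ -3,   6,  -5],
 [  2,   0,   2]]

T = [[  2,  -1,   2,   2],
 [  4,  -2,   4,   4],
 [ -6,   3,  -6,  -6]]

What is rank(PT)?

1

First compute PT:
[[-24,  12, -24, -24],
 [ 48, -24,  48,  48],
 [ -8,   4,  -8,  -8]]
Now row reduce the product.
R2 ← R2 + (2)·R1: [0, 0, 0, 0]
R3 ← R3 − (1/3)·R1: [0, 0, 0, 0]
1 nonzero row, so rank(PT) = 1.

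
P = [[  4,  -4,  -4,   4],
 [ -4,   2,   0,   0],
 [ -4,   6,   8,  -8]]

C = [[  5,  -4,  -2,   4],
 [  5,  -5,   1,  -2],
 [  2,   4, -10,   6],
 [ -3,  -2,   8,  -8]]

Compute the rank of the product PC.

2

First compute PC:
[[-20, -20,  60, -32],
 [-10,   6,  10, -20],
 [ 50,  34, -130,  84]]
Now row reduce the product.
R2 ← R2 − (1/2)·R1: [0, 16, -20, -4]
R3 ← R3 + (5/2)·R1: [0, -16, 20, 4]
R3 ← R3 + R2: [0, 0, 0, 0]
2 nonzero rows, so rank(PC) = 2.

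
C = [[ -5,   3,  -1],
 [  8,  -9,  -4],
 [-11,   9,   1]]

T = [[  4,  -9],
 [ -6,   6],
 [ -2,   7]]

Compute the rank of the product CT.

2

First compute CT:
[[-36,  56],
 [ 94, -154],
 [-100, 160]]
Now row reduce the product.
R2 ← R2 + (47/18)·R1: [0, -70/9]
R3 ← R3 − (25/9)·R1: [0, 40/9]
R3 ← R3 + (4/7)·R2: [0, 0]
2 nonzero rows, so rank(CT) = 2.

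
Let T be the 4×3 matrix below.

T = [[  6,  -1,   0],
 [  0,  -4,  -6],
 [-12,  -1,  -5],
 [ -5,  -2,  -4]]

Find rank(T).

Row reduce to echelon form.
R3 ← R3 + (2)·R1: [0, -3, -5]
R4 ← R4 + (5/6)·R1: [0, -17/6, -4]
R3 ← R3 − (3/4)·R2: [0, 0, -1/2]
R4 ← R4 − (17/24)·R2: [0, 0, 1/4]
R4 ← R4 + (1/2)·R3: [0, 0, 0]
Echelon form has 3 nonzero rows, so rank(T) = 3.

3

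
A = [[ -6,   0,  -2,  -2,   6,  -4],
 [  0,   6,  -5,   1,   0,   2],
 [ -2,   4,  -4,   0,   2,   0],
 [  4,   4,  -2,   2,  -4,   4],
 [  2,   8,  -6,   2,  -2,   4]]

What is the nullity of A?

Row reduce to echelon form.
R3 ← R3 − (1/3)·R1: [0, 4, -10/3, 2/3, 0, 4/3]
R4 ← R4 + (2/3)·R1: [0, 4, -10/3, 2/3, 0, 4/3]
R5 ← R5 + (1/3)·R1: [0, 8, -20/3, 4/3, 0, 8/3]
R3 ← R3 − (2/3)·R2: [0, 0, 0, 0, 0, 0]
R4 ← R4 − (2/3)·R2: [0, 0, 0, 0, 0, 0]
R5 ← R5 − (4/3)·R2: [0, 0, 0, 0, 0, 0]
2 nonzero rows, so rank(A) = 2.
A has 6 columns; by rank–nullity, nullity = 6 − 2 = 4.

4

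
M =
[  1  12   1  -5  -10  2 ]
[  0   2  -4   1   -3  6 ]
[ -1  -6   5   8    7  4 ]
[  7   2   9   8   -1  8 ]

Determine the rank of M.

4

Row reduce to echelon form.
R3 ← R3 + R1: [0, 6, 6, 3, -3, 6]
R4 ← R4 − (7)·R1: [0, -82, 2, 43, 69, -6]
R3 ← R3 − (3)·R2: [0, 0, 18, 0, 6, -12]
R4 ← R4 + (41)·R2: [0, 0, -162, 84, -54, 240]
R4 ← R4 + (9)·R3: [0, 0, 0, 84, 0, 132]
Echelon form has 4 nonzero rows, so rank(M) = 4.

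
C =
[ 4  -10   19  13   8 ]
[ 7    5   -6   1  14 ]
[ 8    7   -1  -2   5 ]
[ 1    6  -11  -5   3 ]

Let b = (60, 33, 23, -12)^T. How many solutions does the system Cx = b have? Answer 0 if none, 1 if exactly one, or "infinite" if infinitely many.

infinite

Row reduce the augmented matrix [C | b].
R2 ← R2 − (7/4)·R1: [0, 45/2, -157/4, -87/4, 0, -72]
R3 ← R3 − (2)·R1: [0, 27, -39, -28, -11, -97]
R4 ← R4 − (1/4)·R1: [0, 17/2, -63/4, -33/4, 1, -27]
R3 ← R3 − (6/5)·R2: [0, 0, 81/10, -19/10, -11, -53/5]
R4 ← R4 − (17/45)·R2: [0, 0, -83/90, -1/30, 1, 1/5]
R4 ← R4 + (83/729)·R3: [0, 0, 0, -182/729, -184/729, -734/729]
The echelon form has 4 nonzero rows, and every pivot lies in the first 5 columns, so rank(C) = rank([C|b]) = 4.
The system is consistent.
rank = 4 < 5 unknowns, so there are infinitely many solutions.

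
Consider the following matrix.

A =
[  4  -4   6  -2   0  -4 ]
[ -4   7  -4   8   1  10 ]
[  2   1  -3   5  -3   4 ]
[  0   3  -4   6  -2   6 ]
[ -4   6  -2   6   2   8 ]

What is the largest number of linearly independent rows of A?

Row reduce to echelon form.
R2 ← R2 + R1: [0, 3, 2, 6, 1, 6]
R3 ← R3 − (1/2)·R1: [0, 3, -6, 6, -3, 6]
R5 ← R5 + R1: [0, 2, 4, 4, 2, 4]
R3 ← R3 − R2: [0, 0, -8, 0, -4, 0]
R4 ← R4 − R2: [0, 0, -6, 0, -3, 0]
R5 ← R5 − (2/3)·R2: [0, 0, 8/3, 0, 4/3, 0]
R4 ← R4 − (3/4)·R3: [0, 0, 0, 0, 0, 0]
R5 ← R5 + (1/3)·R3: [0, 0, 0, 0, 0, 0]
Echelon form has 3 nonzero rows, so rank(A) = 3.
The rank gives the maximum number of linearly independent rows: 3.

3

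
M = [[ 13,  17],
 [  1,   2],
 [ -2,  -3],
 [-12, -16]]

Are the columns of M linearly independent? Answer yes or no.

yes

Row reduce M to echelon form.
R2 ← R2 − (1/13)·R1: [0, 9/13]
R3 ← R3 + (2/13)·R1: [0, -5/13]
R4 ← R4 + (12/13)·R1: [0, -4/13]
R3 ← R3 + (5/9)·R2: [0, 0]
R4 ← R4 + (4/9)·R2: [0, 0]
2 pivots among 2 columns.
Every column is a pivot column, so the columns are linearly independent.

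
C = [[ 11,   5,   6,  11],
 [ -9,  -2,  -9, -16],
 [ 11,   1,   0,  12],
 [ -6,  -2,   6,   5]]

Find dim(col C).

Row reduce to echelon form.
R2 ← R2 + (9/11)·R1: [0, 23/11, -45/11, -7]
R3 ← R3 − R1: [0, -4, -6, 1]
R4 ← R4 + (6/11)·R1: [0, 8/11, 102/11, 11]
R3 ← R3 + (44/23)·R2: [0, 0, -318/23, -285/23]
R4 ← R4 − (8/23)·R2: [0, 0, 246/23, 309/23]
R4 ← R4 + (41/53)·R3: [0, 0, 0, 204/53]
Echelon form has 4 nonzero rows, so rank(C) = 4.
The column space has dimension equal to the rank: 4.

4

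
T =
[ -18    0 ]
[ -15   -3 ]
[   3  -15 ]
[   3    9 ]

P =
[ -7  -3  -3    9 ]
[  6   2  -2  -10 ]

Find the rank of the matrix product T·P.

2

First compute TP:
[[126,  54,  54, -162],
 [ 87,  39,  51, -105],
 [-111, -39,  21, 177],
 [ 33,   9, -27, -63]]
Now row reduce the product.
R2 ← R2 − (29/42)·R1: [0, 12/7, 96/7, 48/7]
R3 ← R3 + (37/42)·R1: [0, 60/7, 480/7, 240/7]
R4 ← R4 − (11/42)·R1: [0, -36/7, -288/7, -144/7]
R3 ← R3 − (5)·R2: [0, 0, 0, 0]
R4 ← R4 + (3)·R2: [0, 0, 0, 0]
2 nonzero rows, so rank(TP) = 2.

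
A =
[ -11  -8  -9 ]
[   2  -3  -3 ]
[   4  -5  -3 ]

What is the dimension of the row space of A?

Row reduce to echelon form.
R2 ← R2 + (2/11)·R1: [0, -49/11, -51/11]
R3 ← R3 + (4/11)·R1: [0, -87/11, -69/11]
R3 ← R3 − (87/49)·R2: [0, 0, 96/49]
Echelon form has 3 nonzero rows, so rank(A) = 3.
The row space has dimension equal to the rank: 3.

3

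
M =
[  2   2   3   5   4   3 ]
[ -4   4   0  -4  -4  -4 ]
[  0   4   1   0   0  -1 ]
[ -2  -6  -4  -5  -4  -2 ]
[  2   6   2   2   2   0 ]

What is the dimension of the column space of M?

Row reduce to echelon form.
R2 ← R2 + (2)·R1: [0, 8, 6, 6, 4, 2]
R4 ← R4 + R1: [0, -4, -1, 0, 0, 1]
R5 ← R5 − R1: [0, 4, -1, -3, -2, -3]
R3 ← R3 − (1/2)·R2: [0, 0, -2, -3, -2, -2]
R4 ← R4 + (1/2)·R2: [0, 0, 2, 3, 2, 2]
R5 ← R5 − (1/2)·R2: [0, 0, -4, -6, -4, -4]
R4 ← R4 + R3: [0, 0, 0, 0, 0, 0]
R5 ← R5 − (2)·R3: [0, 0, 0, 0, 0, 0]
Echelon form has 3 nonzero rows, so rank(M) = 3.
The column space has dimension equal to the rank: 3.

3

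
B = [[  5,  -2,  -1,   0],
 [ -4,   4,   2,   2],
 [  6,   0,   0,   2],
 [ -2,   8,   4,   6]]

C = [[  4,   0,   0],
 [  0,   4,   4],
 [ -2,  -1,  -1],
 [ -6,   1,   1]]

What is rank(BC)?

2

First compute BC:
[[ 22,  -7,  -7],
 [-32,  16,  16],
 [ 12,   2,   2],
 [-52,  34,  34]]
Now row reduce the product.
R2 ← R2 + (16/11)·R1: [0, 64/11, 64/11]
R3 ← R3 − (6/11)·R1: [0, 64/11, 64/11]
R4 ← R4 + (26/11)·R1: [0, 192/11, 192/11]
R3 ← R3 − R2: [0, 0, 0]
R4 ← R4 − (3)·R2: [0, 0, 0]
2 nonzero rows, so rank(BC) = 2.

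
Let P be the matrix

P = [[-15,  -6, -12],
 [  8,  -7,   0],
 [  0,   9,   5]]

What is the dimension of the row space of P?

Row reduce to echelon form.
R2 ← R2 + (8/15)·R1: [0, -51/5, -32/5]
R3 ← R3 + (15/17)·R2: [0, 0, -11/17]
Echelon form has 3 nonzero rows, so rank(P) = 3.
The row space has dimension equal to the rank: 3.

3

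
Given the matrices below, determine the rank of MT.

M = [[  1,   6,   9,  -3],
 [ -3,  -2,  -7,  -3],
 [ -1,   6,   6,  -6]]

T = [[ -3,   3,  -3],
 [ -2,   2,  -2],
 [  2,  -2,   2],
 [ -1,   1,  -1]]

1

First compute MT:
[[  6,  -6,   6],
 [  2,  -2,   2],
 [  9,  -9,   9]]
Now row reduce the product.
R2 ← R2 − (1/3)·R1: [0, 0, 0]
R3 ← R3 − (3/2)·R1: [0, 0, 0]
1 nonzero row, so rank(MT) = 1.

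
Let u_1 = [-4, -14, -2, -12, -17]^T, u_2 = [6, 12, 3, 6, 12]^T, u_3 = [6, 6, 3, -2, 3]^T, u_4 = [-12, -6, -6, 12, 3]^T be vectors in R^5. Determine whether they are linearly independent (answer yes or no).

Form the matrix with these vectors as rows and row reduce.
R2 ← R2 + (3/2)·R1: [0, -9, 0, -12, -27/2]
R3 ← R3 + (3/2)·R1: [0, -15, 0, -20, -45/2]
R4 ← R4 − (3)·R1: [0, 36, 0, 48, 54]
R3 ← R3 − (5/3)·R2: [0, 0, 0, 0, 0]
R4 ← R4 + (4)·R2: [0, 0, 0, 0, 0]
2 nonzero rows, so the 4 vectors span a space of dimension 2.
Since 2 < 4, the vectors are linearly dependent.

no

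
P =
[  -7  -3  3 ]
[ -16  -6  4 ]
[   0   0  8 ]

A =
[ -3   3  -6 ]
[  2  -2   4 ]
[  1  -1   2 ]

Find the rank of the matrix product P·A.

1

First compute PA:
[[ 18, -18,  36],
 [ 40, -40,  80],
 [  8,  -8,  16]]
Now row reduce the product.
R2 ← R2 − (20/9)·R1: [0, 0, 0]
R3 ← R3 − (4/9)·R1: [0, 0, 0]
1 nonzero row, so rank(PA) = 1.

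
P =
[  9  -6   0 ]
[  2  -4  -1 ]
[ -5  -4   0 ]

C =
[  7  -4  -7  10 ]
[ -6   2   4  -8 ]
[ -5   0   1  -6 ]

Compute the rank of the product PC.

First compute PC:
[[ 99, -48, -87, 138],
 [ 43, -16, -31,  58],
 [-11,  12,  19, -18]]
Now row reduce the product.
R2 ← R2 − (43/99)·R1: [0, 160/33, 224/33, -64/33]
R3 ← R3 + (1/9)·R1: [0, 20/3, 28/3, -8/3]
R3 ← R3 − (11/8)·R2: [0, 0, 0, 0]
2 nonzero rows, so rank(PC) = 2.

2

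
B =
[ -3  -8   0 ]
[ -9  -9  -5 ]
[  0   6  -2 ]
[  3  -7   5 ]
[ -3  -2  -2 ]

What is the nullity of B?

1

Row reduce to echelon form.
R2 ← R2 − (3)·R1: [0, 15, -5]
R4 ← R4 + R1: [0, -15, 5]
R5 ← R5 − R1: [0, 6, -2]
R3 ← R3 − (2/5)·R2: [0, 0, 0]
R4 ← R4 + R2: [0, 0, 0]
R5 ← R5 − (2/5)·R2: [0, 0, 0]
2 nonzero rows, so rank(B) = 2.
B has 3 columns; by rank–nullity, nullity = 3 − 2 = 1.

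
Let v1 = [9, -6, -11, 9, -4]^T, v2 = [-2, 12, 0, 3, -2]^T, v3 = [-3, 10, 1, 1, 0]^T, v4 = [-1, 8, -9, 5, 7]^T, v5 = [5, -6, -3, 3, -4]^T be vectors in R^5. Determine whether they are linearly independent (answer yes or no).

Form the matrix with these vectors as rows and row reduce.
R2 ← R2 + (2/9)·R1: [0, 32/3, -22/9, 5, -26/9]
R3 ← R3 + (1/3)·R1: [0, 8, -8/3, 4, -4/3]
R4 ← R4 + (1/9)·R1: [0, 22/3, -92/9, 6, 59/9]
R5 ← R5 − (5/9)·R1: [0, -8/3, 28/9, -2, -16/9]
R3 ← R3 − (3/4)·R2: [0, 0, -5/6, 1/4, 5/6]
R4 ← R4 − (11/16)·R2: [0, 0, -205/24, 41/16, 205/24]
R5 ← R5 + (1/4)·R2: [0, 0, 5/2, -3/4, -5/2]
R4 ← R4 − (41/4)·R3: [0, 0, 0, 0, 0]
R5 ← R5 + (3)·R3: [0, 0, 0, 0, 0]
3 nonzero rows, so the 5 vectors span a space of dimension 3.
Since 3 < 5, the vectors are linearly dependent.

no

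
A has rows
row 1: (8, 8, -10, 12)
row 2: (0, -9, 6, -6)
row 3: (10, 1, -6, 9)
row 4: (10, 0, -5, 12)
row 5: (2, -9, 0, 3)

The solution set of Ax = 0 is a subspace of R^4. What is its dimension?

Row reduce to echelon form.
R3 ← R3 − (5/4)·R1: [0, -9, 13/2, -6]
R4 ← R4 − (5/4)·R1: [0, -10, 15/2, -3]
R5 ← R5 − (1/4)·R1: [0, -11, 5/2, 0]
R3 ← R3 − R2: [0, 0, 1/2, 0]
R4 ← R4 − (10/9)·R2: [0, 0, 5/6, 11/3]
R5 ← R5 − (11/9)·R2: [0, 0, -29/6, 22/3]
R4 ← R4 − (5/3)·R3: [0, 0, 0, 11/3]
R5 ← R5 + (29/3)·R3: [0, 0, 0, 22/3]
R5 ← R5 − (2)·R4: [0, 0, 0, 0]
4 nonzero rows, so rank(A) = 4.
A has 4 columns; by rank–nullity, nullity = 4 − 4 = 0.

0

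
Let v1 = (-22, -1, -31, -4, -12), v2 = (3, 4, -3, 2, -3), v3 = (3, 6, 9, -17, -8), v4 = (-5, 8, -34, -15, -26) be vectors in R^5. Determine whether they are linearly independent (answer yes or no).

Form the matrix with these vectors as rows and row reduce.
R2 ← R2 + (3/22)·R1: [0, 85/22, -159/22, 16/11, -51/11]
R3 ← R3 + (3/22)·R1: [0, 129/22, 105/22, -193/11, -106/11]
R4 ← R4 − (5/22)·R1: [0, 181/22, -593/22, -155/11, -256/11]
R3 ← R3 − (129/85)·R2: [0, 0, 1338/85, -1679/85, -13/5]
R4 ← R4 − (181/85)·R2: [0, 0, -983/85, -1461/85, -67/5]
R4 ← R4 + (983/1338)·R3: [0, 0, 0, -42415/1338, -20485/1338]
4 nonzero rows, so the 4 vectors span a space of dimension 4.
Since 4 = 4, the vectors are linearly independent.

yes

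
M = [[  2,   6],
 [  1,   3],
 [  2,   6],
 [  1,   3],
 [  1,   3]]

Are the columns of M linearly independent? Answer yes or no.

no

Row reduce M to echelon form.
R2 ← R2 − (1/2)·R1: [0, 0]
R3 ← R3 − R1: [0, 0]
R4 ← R4 − (1/2)·R1: [0, 0]
R5 ← R5 − (1/2)·R1: [0, 0]
1 pivot among 2 columns.
Only 1 < 2 pivot columns, so the columns are linearly dependent.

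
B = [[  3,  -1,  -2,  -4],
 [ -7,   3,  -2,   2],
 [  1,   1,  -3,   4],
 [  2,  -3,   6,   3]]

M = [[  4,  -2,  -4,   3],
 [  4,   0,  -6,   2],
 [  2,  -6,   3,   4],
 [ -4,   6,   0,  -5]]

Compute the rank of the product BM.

First compute BM:
[[ 20, -18, -12,  19],
 [-28,  38,   4, -33],
 [-14,  40, -19, -27],
 [ -4, -22,  28,   9]]
Now row reduce the product.
R2 ← R2 + (7/5)·R1: [0, 64/5, -64/5, -32/5]
R3 ← R3 + (7/10)·R1: [0, 137/5, -137/5, -137/10]
R4 ← R4 + (1/5)·R1: [0, -128/5, 128/5, 64/5]
R3 ← R3 − (137/64)·R2: [0, 0, 0, 0]
R4 ← R4 + (2)·R2: [0, 0, 0, 0]
2 nonzero rows, so rank(BM) = 2.

2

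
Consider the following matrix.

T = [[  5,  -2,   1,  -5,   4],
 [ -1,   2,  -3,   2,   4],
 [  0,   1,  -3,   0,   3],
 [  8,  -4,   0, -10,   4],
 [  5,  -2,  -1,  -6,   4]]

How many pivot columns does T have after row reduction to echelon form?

3

Row reduce to echelon form.
R2 ← R2 + (1/5)·R1: [0, 8/5, -14/5, 1, 24/5]
R4 ← R4 − (8/5)·R1: [0, -4/5, -8/5, -2, -12/5]
R5 ← R5 − R1: [0, 0, -2, -1, 0]
R3 ← R3 − (5/8)·R2: [0, 0, -5/4, -5/8, 0]
R4 ← R4 + (1/2)·R2: [0, 0, -3, -3/2, 0]
R4 ← R4 − (12/5)·R3: [0, 0, 0, 0, 0]
R5 ← R5 − (8/5)·R3: [0, 0, 0, 0, 0]
Echelon form has 3 nonzero rows, so rank(T) = 3.
Each nonzero row contributes one pivot column: 3 pivot columns.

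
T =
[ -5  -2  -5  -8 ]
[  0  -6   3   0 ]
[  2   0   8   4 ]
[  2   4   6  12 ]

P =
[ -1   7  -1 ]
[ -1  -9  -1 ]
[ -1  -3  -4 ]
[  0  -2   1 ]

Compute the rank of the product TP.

First compute TP:
[[ 12,  14,  19],
 [  3,  45,  -6],
 [-10, -18, -30],
 [-12, -64, -18]]
Now row reduce the product.
R2 ← R2 − (1/4)·R1: [0, 83/2, -43/4]
R3 ← R3 + (5/6)·R1: [0, -19/3, -85/6]
R4 ← R4 + R1: [0, -50, 1]
R3 ← R3 + (38/249)·R2: [0, 0, -1312/83]
R4 ← R4 + (100/83)·R2: [0, 0, -992/83]
R4 ← R4 − (31/41)·R3: [0, 0, 0]
3 nonzero rows, so rank(TP) = 3.

3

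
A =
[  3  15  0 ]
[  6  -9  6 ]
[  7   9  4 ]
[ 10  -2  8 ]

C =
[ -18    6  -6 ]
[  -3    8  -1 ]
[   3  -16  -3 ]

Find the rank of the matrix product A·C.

2

First compute AC:
[[-99, 138, -33],
 [-63, -132, -45],
 [-141,  50, -63],
 [-150, -84, -82]]
Now row reduce the product.
R2 ← R2 − (7/11)·R1: [0, -2418/11, -24]
R3 ← R3 − (47/33)·R1: [0, -1612/11, -16]
R4 ← R4 − (50/33)·R1: [0, -3224/11, -32]
R3 ← R3 − (2/3)·R2: [0, 0, 0]
R4 ← R4 − (4/3)·R2: [0, 0, 0]
2 nonzero rows, so rank(AC) = 2.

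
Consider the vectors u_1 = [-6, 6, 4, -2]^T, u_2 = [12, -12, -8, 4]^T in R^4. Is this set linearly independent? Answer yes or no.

Form the matrix with these vectors as rows and row reduce.
R2 ← R2 + (2)·R1: [0, 0, 0, 0]
1 nonzero row, so the 2 vectors span a space of dimension 1.
Since 1 < 2, the vectors are linearly dependent.

no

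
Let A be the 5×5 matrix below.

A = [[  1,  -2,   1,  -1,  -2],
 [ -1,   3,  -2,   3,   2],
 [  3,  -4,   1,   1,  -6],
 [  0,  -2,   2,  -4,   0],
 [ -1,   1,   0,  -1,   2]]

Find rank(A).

2

Row reduce to echelon form.
R2 ← R2 + R1: [0, 1, -1, 2, 0]
R3 ← R3 − (3)·R1: [0, 2, -2, 4, 0]
R5 ← R5 + R1: [0, -1, 1, -2, 0]
R3 ← R3 − (2)·R2: [0, 0, 0, 0, 0]
R4 ← R4 + (2)·R2: [0, 0, 0, 0, 0]
R5 ← R5 + R2: [0, 0, 0, 0, 0]
Echelon form has 2 nonzero rows, so rank(A) = 2.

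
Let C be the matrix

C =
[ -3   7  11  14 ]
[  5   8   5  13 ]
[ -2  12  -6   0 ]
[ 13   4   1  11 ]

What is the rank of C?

Row reduce to echelon form.
R2 ← R2 + (5/3)·R1: [0, 59/3, 70/3, 109/3]
R3 ← R3 − (2/3)·R1: [0, 22/3, -40/3, -28/3]
R4 ← R4 + (13/3)·R1: [0, 103/3, 146/3, 215/3]
R3 ← R3 − (22/59)·R2: [0, 0, -1300/59, -1350/59]
R4 ← R4 − (103/59)·R2: [0, 0, 468/59, 486/59]
R4 ← R4 + (9/25)·R3: [0, 0, 0, 0]
Echelon form has 3 nonzero rows, so rank(C) = 3.

3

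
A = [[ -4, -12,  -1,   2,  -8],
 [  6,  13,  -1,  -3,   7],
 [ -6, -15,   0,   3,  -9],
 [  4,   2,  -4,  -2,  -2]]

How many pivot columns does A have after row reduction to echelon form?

Row reduce to echelon form.
R2 ← R2 + (3/2)·R1: [0, -5, -5/2, 0, -5]
R3 ← R3 − (3/2)·R1: [0, 3, 3/2, 0, 3]
R4 ← R4 + R1: [0, -10, -5, 0, -10]
R3 ← R3 + (3/5)·R2: [0, 0, 0, 0, 0]
R4 ← R4 − (2)·R2: [0, 0, 0, 0, 0]
Echelon form has 2 nonzero rows, so rank(A) = 2.
Each nonzero row contributes one pivot column: 2 pivot columns.

2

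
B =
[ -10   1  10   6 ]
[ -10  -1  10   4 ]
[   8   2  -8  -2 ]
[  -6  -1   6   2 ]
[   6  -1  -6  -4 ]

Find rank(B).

2

Row reduce to echelon form.
R2 ← R2 − R1: [0, -2, 0, -2]
R3 ← R3 + (4/5)·R1: [0, 14/5, 0, 14/5]
R4 ← R4 − (3/5)·R1: [0, -8/5, 0, -8/5]
R5 ← R5 + (3/5)·R1: [0, -2/5, 0, -2/5]
R3 ← R3 + (7/5)·R2: [0, 0, 0, 0]
R4 ← R4 − (4/5)·R2: [0, 0, 0, 0]
R5 ← R5 − (1/5)·R2: [0, 0, 0, 0]
Echelon form has 2 nonzero rows, so rank(B) = 2.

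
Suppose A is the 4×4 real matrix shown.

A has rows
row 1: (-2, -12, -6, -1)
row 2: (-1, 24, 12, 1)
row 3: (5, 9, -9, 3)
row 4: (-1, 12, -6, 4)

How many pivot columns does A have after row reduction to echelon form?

4

Row reduce to echelon form.
R2 ← R2 − (1/2)·R1: [0, 30, 15, 3/2]
R3 ← R3 + (5/2)·R1: [0, -21, -24, 1/2]
R4 ← R4 − (1/2)·R1: [0, 18, -3, 9/2]
R3 ← R3 + (7/10)·R2: [0, 0, -27/2, 31/20]
R4 ← R4 − (3/5)·R2: [0, 0, -12, 18/5]
R4 ← R4 − (8/9)·R3: [0, 0, 0, 20/9]
Echelon form has 4 nonzero rows, so rank(A) = 4.
Each nonzero row contributes one pivot column: 4 pivot columns.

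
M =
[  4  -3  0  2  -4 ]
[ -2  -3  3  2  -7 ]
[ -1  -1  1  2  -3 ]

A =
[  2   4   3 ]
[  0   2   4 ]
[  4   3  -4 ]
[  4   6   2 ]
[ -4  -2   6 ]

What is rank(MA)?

First compute MA:
[[ 32,  30, -20],
 [ 44,  21, -68],
 [ 22,  15, -25]]
Now row reduce the product.
R2 ← R2 − (11/8)·R1: [0, -81/4, -81/2]
R3 ← R3 − (11/16)·R1: [0, -45/8, -45/4]
R3 ← R3 − (5/18)·R2: [0, 0, 0]
2 nonzero rows, so rank(MA) = 2.

2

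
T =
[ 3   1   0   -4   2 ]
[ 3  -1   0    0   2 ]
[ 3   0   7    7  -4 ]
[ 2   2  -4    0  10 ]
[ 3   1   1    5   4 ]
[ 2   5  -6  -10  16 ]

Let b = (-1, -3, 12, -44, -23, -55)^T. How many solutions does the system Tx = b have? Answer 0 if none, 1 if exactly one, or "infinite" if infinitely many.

Row reduce the augmented matrix [T | b].
R2 ← R2 − R1: [0, -2, 0, 4, 0, -2]
R3 ← R3 − R1: [0, -1, 7, 11, -6, 13]
R4 ← R4 − (2/3)·R1: [0, 4/3, -4, 8/3, 26/3, -130/3]
R5 ← R5 − R1: [0, 0, 1, 9, 2, -22]
R6 ← R6 − (2/3)·R1: [0, 13/3, -6, -22/3, 44/3, -163/3]
R3 ← R3 − (1/2)·R2: [0, 0, 7, 9, -6, 14]
R4 ← R4 + (2/3)·R2: [0, 0, -4, 16/3, 26/3, -134/3]
R6 ← R6 + (13/6)·R2: [0, 0, -6, 4/3, 44/3, -176/3]
R4 ← R4 + (4/7)·R3: [0, 0, 0, 220/21, 110/21, -110/3]
R5 ← R5 − (1/7)·R3: [0, 0, 0, 54/7, 20/7, -24]
R6 ← R6 + (6/7)·R3: [0, 0, 0, 190/21, 200/21, -140/3]
R5 ← R5 − (81/110)·R4: [0, 0, 0, 0, -1, 3]
R6 ← R6 − (19/22)·R4: [0, 0, 0, 0, 5, -15]
R6 ← R6 + (5)·R5: [0, 0, 0, 0, 0, 0]
The echelon form has 5 nonzero rows, and every pivot lies in the first 5 columns, so rank(T) = rank([T|b]) = 5.
The system is consistent.
rank = 5 = number of unknowns, so the solution is unique.

1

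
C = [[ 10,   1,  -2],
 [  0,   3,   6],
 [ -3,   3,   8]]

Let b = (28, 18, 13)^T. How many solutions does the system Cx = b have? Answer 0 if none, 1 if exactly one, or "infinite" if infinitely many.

Row reduce the augmented matrix [C | b].
R3 ← R3 + (3/10)·R1: [0, 33/10, 37/5, 107/5]
R3 ← R3 − (11/10)·R2: [0, 0, 4/5, 8/5]
The echelon form has 3 nonzero rows, and every pivot lies in the first 3 columns, so rank(C) = rank([C|b]) = 3.
The system is consistent.
rank = 3 = number of unknowns, so the solution is unique.

1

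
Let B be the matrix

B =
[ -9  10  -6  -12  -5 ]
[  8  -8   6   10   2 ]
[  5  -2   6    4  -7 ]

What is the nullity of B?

Row reduce to echelon form.
R2 ← R2 + (8/9)·R1: [0, 8/9, 2/3, -2/3, -22/9]
R3 ← R3 + (5/9)·R1: [0, 32/9, 8/3, -8/3, -88/9]
R3 ← R3 − (4)·R2: [0, 0, 0, 0, 0]
2 nonzero rows, so rank(B) = 2.
B has 5 columns; by rank–nullity, nullity = 5 − 2 = 3.

3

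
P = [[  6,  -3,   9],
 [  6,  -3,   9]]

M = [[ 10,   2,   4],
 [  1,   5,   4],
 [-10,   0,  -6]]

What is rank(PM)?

First compute PM:
[[-33,  -3, -42],
 [-33,  -3, -42]]
Now row reduce the product.
R2 ← R2 − R1: [0, 0, 0]
1 nonzero row, so rank(PM) = 1.

1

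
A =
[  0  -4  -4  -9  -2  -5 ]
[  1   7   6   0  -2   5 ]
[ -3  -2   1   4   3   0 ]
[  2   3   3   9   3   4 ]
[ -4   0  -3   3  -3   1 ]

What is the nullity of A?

2

Row reduce to echelon form.
Swap R1 ↔ R2
R3 ← R3 + (3)·R1: [0, 19, 19, 4, -3, 15]
R4 ← R4 − (2)·R1: [0, -11, -9, 9, 7, -6]
R5 ← R5 + (4)·R1: [0, 28, 21, 3, -11, 21]
R3 ← R3 + (19/4)·R2: [0, 0, 0, -155/4, -25/2, -35/4]
R4 ← R4 − (11/4)·R2: [0, 0, 2, 135/4, 25/2, 31/4]
R5 ← R5 + (7)·R2: [0, 0, -7, -60, -25, -14]
Swap R3 ↔ R4
R5 ← R5 + (7/2)·R3: [0, 0, 0, 465/8, 75/4, 105/8]
R5 ← R5 + (3/2)·R4: [0, 0, 0, 0, 0, 0]
4 nonzero rows, so rank(A) = 4.
A has 6 columns; by rank–nullity, nullity = 6 − 4 = 2.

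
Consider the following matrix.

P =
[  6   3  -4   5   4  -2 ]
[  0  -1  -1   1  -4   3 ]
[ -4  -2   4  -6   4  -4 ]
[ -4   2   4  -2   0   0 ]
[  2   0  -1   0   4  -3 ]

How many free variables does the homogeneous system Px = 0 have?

3

Row reduce to echelon form.
R3 ← R3 + (2/3)·R1: [0, 0, 4/3, -8/3, 20/3, -16/3]
R4 ← R4 + (2/3)·R1: [0, 4, 4/3, 4/3, 8/3, -4/3]
R5 ← R5 − (1/3)·R1: [0, -1, 1/3, -5/3, 8/3, -7/3]
R4 ← R4 + (4)·R2: [0, 0, -8/3, 16/3, -40/3, 32/3]
R5 ← R5 − R2: [0, 0, 4/3, -8/3, 20/3, -16/3]
R4 ← R4 + (2)·R3: [0, 0, 0, 0, 0, 0]
R5 ← R5 − R3: [0, 0, 0, 0, 0, 0]
3 nonzero rows, so rank(P) = 3.
P has 6 columns; by rank–nullity, nullity = 6 − 3 = 3.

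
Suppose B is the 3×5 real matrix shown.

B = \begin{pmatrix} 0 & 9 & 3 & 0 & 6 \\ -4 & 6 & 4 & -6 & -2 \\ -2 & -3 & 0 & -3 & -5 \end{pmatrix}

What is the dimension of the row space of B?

2

Row reduce to echelon form.
Swap R1 ↔ R2
R3 ← R3 − (1/2)·R1: [0, -6, -2, 0, -4]
R3 ← R3 + (2/3)·R2: [0, 0, 0, 0, 0]
Echelon form has 2 nonzero rows, so rank(B) = 2.
The row space has dimension equal to the rank: 2.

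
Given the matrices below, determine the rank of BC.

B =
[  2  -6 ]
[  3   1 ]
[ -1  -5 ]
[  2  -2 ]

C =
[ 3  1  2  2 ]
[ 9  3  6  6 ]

First compute BC:
[[-48, -16, -32, -32],
 [ 18,   6,  12,  12],
 [-48, -16, -32, -32],
 [-12,  -4,  -8,  -8]]
Now row reduce the product.
R2 ← R2 + (3/8)·R1: [0, 0, 0, 0]
R3 ← R3 − R1: [0, 0, 0, 0]
R4 ← R4 − (1/4)·R1: [0, 0, 0, 0]
1 nonzero row, so rank(BC) = 1.

1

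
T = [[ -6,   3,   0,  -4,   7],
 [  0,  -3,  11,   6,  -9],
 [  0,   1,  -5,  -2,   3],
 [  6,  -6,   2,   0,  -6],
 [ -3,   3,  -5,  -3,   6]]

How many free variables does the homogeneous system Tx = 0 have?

Row reduce to echelon form.
R4 ← R4 + R1: [0, -3, 2, -4, 1]
R5 ← R5 − (1/2)·R1: [0, 3/2, -5, -1, 5/2]
R3 ← R3 + (1/3)·R2: [0, 0, -4/3, 0, 0]
R4 ← R4 − R2: [0, 0, -9, -10, 10]
R5 ← R5 + (1/2)·R2: [0, 0, 1/2, 2, -2]
R4 ← R4 − (27/4)·R3: [0, 0, 0, -10, 10]
R5 ← R5 + (3/8)·R3: [0, 0, 0, 2, -2]
R5 ← R5 + (1/5)·R4: [0, 0, 0, 0, 0]
4 nonzero rows, so rank(T) = 4.
T has 5 columns; by rank–nullity, nullity = 5 − 4 = 1.

1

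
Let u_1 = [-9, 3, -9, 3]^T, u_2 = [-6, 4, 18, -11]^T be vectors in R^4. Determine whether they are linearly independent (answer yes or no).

yes

Form the matrix with these vectors as rows and row reduce.
R2 ← R2 − (2/3)·R1: [0, 2, 24, -13]
2 nonzero rows, so the 2 vectors span a space of dimension 2.
Since 2 = 2, the vectors are linearly independent.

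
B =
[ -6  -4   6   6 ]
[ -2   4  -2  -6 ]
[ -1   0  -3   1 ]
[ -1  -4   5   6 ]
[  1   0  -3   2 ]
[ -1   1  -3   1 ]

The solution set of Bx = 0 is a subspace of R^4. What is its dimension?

Row reduce to echelon form.
R2 ← R2 − (1/3)·R1: [0, 16/3, -4, -8]
R3 ← R3 − (1/6)·R1: [0, 2/3, -4, 0]
R4 ← R4 − (1/6)·R1: [0, -10/3, 4, 5]
R5 ← R5 + (1/6)·R1: [0, -2/3, -2, 3]
R6 ← R6 − (1/6)·R1: [0, 5/3, -4, 0]
R3 ← R3 − (1/8)·R2: [0, 0, -7/2, 1]
R4 ← R4 + (5/8)·R2: [0, 0, 3/2, 0]
R5 ← R5 + (1/8)·R2: [0, 0, -5/2, 2]
R6 ← R6 − (5/16)·R2: [0, 0, -11/4, 5/2]
R4 ← R4 + (3/7)·R3: [0, 0, 0, 3/7]
R5 ← R5 − (5/7)·R3: [0, 0, 0, 9/7]
R6 ← R6 − (11/14)·R3: [0, 0, 0, 12/7]
R5 ← R5 − (3)·R4: [0, 0, 0, 0]
R6 ← R6 − (4)·R4: [0, 0, 0, 0]
4 nonzero rows, so rank(B) = 4.
B has 4 columns; by rank–nullity, nullity = 4 − 4 = 0.

0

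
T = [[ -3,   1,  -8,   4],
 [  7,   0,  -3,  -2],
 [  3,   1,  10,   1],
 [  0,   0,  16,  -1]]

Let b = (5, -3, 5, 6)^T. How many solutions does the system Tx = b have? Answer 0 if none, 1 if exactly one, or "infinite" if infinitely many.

0

Row reduce the augmented matrix [T | b].
R2 ← R2 + (7/3)·R1: [0, 7/3, -65/3, 22/3, 26/3]
R3 ← R3 + R1: [0, 2, 2, 5, 10]
R3 ← R3 − (6/7)·R2: [0, 0, 144/7, -9/7, 18/7]
R4 ← R4 − (7/9)·R3: [0, 0, 0, 0, 4]
The echelon form has 4 nonzero rows; the last pivot sits in the augmented column, so rank(T) = 3 but rank([T|b]) = 4.
Since the ranks differ, the system is inconsistent.
It has no solutions.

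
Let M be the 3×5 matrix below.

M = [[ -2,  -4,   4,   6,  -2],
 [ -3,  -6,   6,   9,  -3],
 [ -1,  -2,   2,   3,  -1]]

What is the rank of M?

1

Row reduce to echelon form.
R2 ← R2 − (3/2)·R1: [0, 0, 0, 0, 0]
R3 ← R3 − (1/2)·R1: [0, 0, 0, 0, 0]
Echelon form has 1 nonzero row, so rank(M) = 1.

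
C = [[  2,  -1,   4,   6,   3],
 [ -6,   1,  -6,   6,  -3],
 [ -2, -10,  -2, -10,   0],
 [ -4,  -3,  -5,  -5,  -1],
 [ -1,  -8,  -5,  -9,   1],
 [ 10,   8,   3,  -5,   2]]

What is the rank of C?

5

Row reduce to echelon form.
R2 ← R2 + (3)·R1: [0, -2, 6, 24, 6]
R3 ← R3 + R1: [0, -11, 2, -4, 3]
R4 ← R4 + (2)·R1: [0, -5, 3, 7, 5]
R5 ← R5 + (1/2)·R1: [0, -17/2, -3, -6, 5/2]
R6 ← R6 − (5)·R1: [0, 13, -17, -35, -13]
R3 ← R3 − (11/2)·R2: [0, 0, -31, -136, -30]
R4 ← R4 − (5/2)·R2: [0, 0, -12, -53, -10]
R5 ← R5 − (17/4)·R2: [0, 0, -57/2, -108, -23]
R6 ← R6 + (13/2)·R2: [0, 0, 22, 121, 26]
R4 ← R4 − (12/31)·R3: [0, 0, 0, -11/31, 50/31]
R5 ← R5 − (57/62)·R3: [0, 0, 0, 528/31, 142/31]
R6 ← R6 + (22/31)·R3: [0, 0, 0, 759/31, 146/31]
R5 ← R5 + (48)·R4: [0, 0, 0, 0, 82]
R6 ← R6 + (69)·R4: [0, 0, 0, 0, 116]
R6 ← R6 − (58/41)·R5: [0, 0, 0, 0, 0]
Echelon form has 5 nonzero rows, so rank(C) = 5.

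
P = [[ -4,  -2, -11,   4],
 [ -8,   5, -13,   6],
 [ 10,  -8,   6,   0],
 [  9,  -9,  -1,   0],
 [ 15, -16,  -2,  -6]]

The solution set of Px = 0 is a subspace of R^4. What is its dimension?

0

Row reduce to echelon form.
R2 ← R2 − (2)·R1: [0, 9, 9, -2]
R3 ← R3 + (5/2)·R1: [0, -13, -43/2, 10]
R4 ← R4 + (9/4)·R1: [0, -27/2, -103/4, 9]
R5 ← R5 + (15/4)·R1: [0, -47/2, -173/4, 9]
R3 ← R3 + (13/9)·R2: [0, 0, -17/2, 64/9]
R4 ← R4 + (3/2)·R2: [0, 0, -49/4, 6]
R5 ← R5 + (47/18)·R2: [0, 0, -79/4, 34/9]
R4 ← R4 − (49/34)·R3: [0, 0, 0, -650/153]
R5 ← R5 − (79/34)·R3: [0, 0, 0, -650/51]
R5 ← R5 − (3)·R4: [0, 0, 0, 0]
4 nonzero rows, so rank(P) = 4.
P has 4 columns; by rank–nullity, nullity = 4 − 4 = 0.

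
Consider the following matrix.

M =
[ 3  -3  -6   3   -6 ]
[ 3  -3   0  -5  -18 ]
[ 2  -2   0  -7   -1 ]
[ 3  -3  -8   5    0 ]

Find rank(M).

Row reduce to echelon form.
R2 ← R2 − R1: [0, 0, 6, -8, -12]
R3 ← R3 − (2/3)·R1: [0, 0, 4, -9, 3]
R4 ← R4 − R1: [0, 0, -2, 2, 6]
R3 ← R3 − (2/3)·R2: [0, 0, 0, -11/3, 11]
R4 ← R4 + (1/3)·R2: [0, 0, 0, -2/3, 2]
R4 ← R4 − (2/11)·R3: [0, 0, 0, 0, 0]
Echelon form has 3 nonzero rows, so rank(M) = 3.

3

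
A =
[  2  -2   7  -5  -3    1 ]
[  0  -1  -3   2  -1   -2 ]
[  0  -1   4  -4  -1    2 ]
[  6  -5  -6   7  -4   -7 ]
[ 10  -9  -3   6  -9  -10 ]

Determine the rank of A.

Row reduce to echelon form.
R4 ← R4 − (3)·R1: [0, 1, -27, 22, 5, -10]
R5 ← R5 − (5)·R1: [0, 1, -38, 31, 6, -15]
R3 ← R3 − R2: [0, 0, 7, -6, 0, 4]
R4 ← R4 + R2: [0, 0, -30, 24, 4, -12]
R5 ← R5 + R2: [0, 0, -41, 33, 5, -17]
R4 ← R4 + (30/7)·R3: [0, 0, 0, -12/7, 4, 36/7]
R5 ← R5 + (41/7)·R3: [0, 0, 0, -15/7, 5, 45/7]
R5 ← R5 − (5/4)·R4: [0, 0, 0, 0, 0, 0]
Echelon form has 4 nonzero rows, so rank(A) = 4.

4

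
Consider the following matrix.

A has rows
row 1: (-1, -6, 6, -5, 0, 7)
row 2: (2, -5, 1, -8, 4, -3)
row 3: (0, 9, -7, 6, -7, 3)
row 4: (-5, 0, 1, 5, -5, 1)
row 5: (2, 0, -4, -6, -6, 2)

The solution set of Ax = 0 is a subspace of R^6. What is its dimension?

Row reduce to echelon form.
R2 ← R2 + (2)·R1: [0, -17, 13, -18, 4, 11]
R4 ← R4 − (5)·R1: [0, 30, -29, 30, -5, -34]
R5 ← R5 + (2)·R1: [0, -12, 8, -16, -6, 16]
R3 ← R3 + (9/17)·R2: [0, 0, -2/17, -60/17, -83/17, 150/17]
R4 ← R4 + (30/17)·R2: [0, 0, -103/17, -30/17, 35/17, -248/17]
R5 ← R5 − (12/17)·R2: [0, 0, -20/17, -56/17, -150/17, 140/17]
R4 ← R4 − (103/2)·R3: [0, 0, 0, 180, 507/2, -469]
R5 ← R5 − (10)·R3: [0, 0, 0, 32, 40, -80]
R5 ← R5 − (8/45)·R4: [0, 0, 0, 0, -76/15, 152/45]
5 nonzero rows, so rank(A) = 5.
A has 6 columns; by rank–nullity, nullity = 6 − 5 = 1.

1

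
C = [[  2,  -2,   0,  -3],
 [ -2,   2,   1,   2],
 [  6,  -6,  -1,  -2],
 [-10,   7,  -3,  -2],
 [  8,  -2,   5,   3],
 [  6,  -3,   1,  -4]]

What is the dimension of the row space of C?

Row reduce to echelon form.
R2 ← R2 + R1: [0, 0, 1, -1]
R3 ← R3 − (3)·R1: [0, 0, -1, 7]
R4 ← R4 + (5)·R1: [0, -3, -3, -17]
R5 ← R5 − (4)·R1: [0, 6, 5, 15]
R6 ← R6 − (3)·R1: [0, 3, 1, 5]
Swap R2 ↔ R4
R5 ← R5 + (2)·R2: [0, 0, -1, -19]
R6 ← R6 + R2: [0, 0, -2, -12]
R4 ← R4 + R3: [0, 0, 0, 6]
R5 ← R5 − R3: [0, 0, 0, -26]
R6 ← R6 − (2)·R3: [0, 0, 0, -26]
R5 ← R5 + (13/3)·R4: [0, 0, 0, 0]
R6 ← R6 + (13/3)·R4: [0, 0, 0, 0]
Echelon form has 4 nonzero rows, so rank(C) = 4.
The row space has dimension equal to the rank: 4.

4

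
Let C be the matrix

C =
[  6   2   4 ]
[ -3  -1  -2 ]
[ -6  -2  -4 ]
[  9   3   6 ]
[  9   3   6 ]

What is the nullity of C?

2

Row reduce to echelon form.
R2 ← R2 + (1/2)·R1: [0, 0, 0]
R3 ← R3 + R1: [0, 0, 0]
R4 ← R4 − (3/2)·R1: [0, 0, 0]
R5 ← R5 − (3/2)·R1: [0, 0, 0]
1 nonzero row, so rank(C) = 1.
C has 3 columns; by rank–nullity, nullity = 3 − 1 = 2.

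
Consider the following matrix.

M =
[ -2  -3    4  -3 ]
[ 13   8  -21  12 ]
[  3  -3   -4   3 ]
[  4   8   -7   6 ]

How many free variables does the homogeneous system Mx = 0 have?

0

Row reduce to echelon form.
R2 ← R2 + (13/2)·R1: [0, -23/2, 5, -15/2]
R3 ← R3 + (3/2)·R1: [0, -15/2, 2, -3/2]
R4 ← R4 + (2)·R1: [0, 2, 1, 0]
R3 ← R3 − (15/23)·R2: [0, 0, -29/23, 78/23]
R4 ← R4 + (4/23)·R2: [0, 0, 43/23, -30/23]
R4 ← R4 + (43/29)·R3: [0, 0, 0, 108/29]
4 nonzero rows, so rank(M) = 4.
M has 4 columns; by rank–nullity, nullity = 4 − 4 = 0.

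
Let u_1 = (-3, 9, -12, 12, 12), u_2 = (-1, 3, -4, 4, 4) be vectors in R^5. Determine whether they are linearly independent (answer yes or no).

Form the matrix with these vectors as rows and row reduce.
R2 ← R2 − (1/3)·R1: [0, 0, 0, 0, 0]
1 nonzero row, so the 2 vectors span a space of dimension 1.
Since 1 < 2, the vectors are linearly dependent.

no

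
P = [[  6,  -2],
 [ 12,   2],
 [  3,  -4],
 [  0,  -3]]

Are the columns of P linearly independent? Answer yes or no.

yes

Row reduce P to echelon form.
R2 ← R2 − (2)·R1: [0, 6]
R3 ← R3 − (1/2)·R1: [0, -3]
R3 ← R3 + (1/2)·R2: [0, 0]
R4 ← R4 + (1/2)·R2: [0, 0]
2 pivots among 2 columns.
Every column is a pivot column, so the columns are linearly independent.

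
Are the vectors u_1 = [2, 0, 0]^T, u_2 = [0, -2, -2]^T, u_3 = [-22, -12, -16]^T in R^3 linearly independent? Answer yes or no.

yes

Form the matrix with these vectors as rows and row reduce.
R3 ← R3 + (11)·R1: [0, -12, -16]
R3 ← R3 − (6)·R2: [0, 0, -4]
3 nonzero rows, so the 3 vectors span a space of dimension 3.
Since 3 = 3, the vectors are linearly independent.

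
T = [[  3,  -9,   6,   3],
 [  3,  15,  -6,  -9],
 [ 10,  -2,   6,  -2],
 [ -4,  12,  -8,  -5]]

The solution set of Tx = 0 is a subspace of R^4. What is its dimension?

Row reduce to echelon form.
R2 ← R2 − R1: [0, 24, -12, -12]
R3 ← R3 − (10/3)·R1: [0, 28, -14, -12]
R4 ← R4 + (4/3)·R1: [0, 0, 0, -1]
R3 ← R3 − (7/6)·R2: [0, 0, 0, 2]
R4 ← R4 + (1/2)·R3: [0, 0, 0, 0]
3 nonzero rows, so rank(T) = 3.
T has 4 columns; by rank–nullity, nullity = 4 − 3 = 1.

1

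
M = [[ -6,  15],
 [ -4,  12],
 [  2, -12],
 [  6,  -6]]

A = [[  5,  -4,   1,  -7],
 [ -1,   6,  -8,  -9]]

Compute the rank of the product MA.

First compute MA:
[[-45, 114, -126, -93],
 [-32,  88, -100, -80],
 [ 22, -80,  98,  94],
 [ 36, -60,  54,  12]]
Now row reduce the product.
R2 ← R2 − (32/45)·R1: [0, 104/15, -52/5, -208/15]
R3 ← R3 + (22/45)·R1: [0, -364/15, 182/5, 728/15]
R4 ← R4 + (4/5)·R1: [0, 156/5, -234/5, -312/5]
R3 ← R3 + (7/2)·R2: [0, 0, 0, 0]
R4 ← R4 − (9/2)·R2: [0, 0, 0, 0]
2 nonzero rows, so rank(MA) = 2.

2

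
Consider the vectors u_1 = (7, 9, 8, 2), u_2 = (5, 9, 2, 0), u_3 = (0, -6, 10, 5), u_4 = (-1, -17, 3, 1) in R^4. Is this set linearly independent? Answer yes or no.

yes

Form the matrix with these vectors as rows and row reduce.
R2 ← R2 − (5/7)·R1: [0, 18/7, -26/7, -10/7]
R4 ← R4 + (1/7)·R1: [0, -110/7, 29/7, 9/7]
R3 ← R3 + (7/3)·R2: [0, 0, 4/3, 5/3]
R4 ← R4 + (55/9)·R2: [0, 0, -167/9, -67/9]
R4 ← R4 + (167/12)·R3: [0, 0, 0, 63/4]
4 nonzero rows, so the 4 vectors span a space of dimension 4.
Since 4 = 4, the vectors are linearly independent.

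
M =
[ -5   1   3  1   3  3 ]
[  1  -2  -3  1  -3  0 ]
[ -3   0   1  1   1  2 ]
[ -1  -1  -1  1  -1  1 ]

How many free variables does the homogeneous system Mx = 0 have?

Row reduce to echelon form.
R2 ← R2 + (1/5)·R1: [0, -9/5, -12/5, 6/5, -12/5, 3/5]
R3 ← R3 − (3/5)·R1: [0, -3/5, -4/5, 2/5, -4/5, 1/5]
R4 ← R4 − (1/5)·R1: [0, -6/5, -8/5, 4/5, -8/5, 2/5]
R3 ← R3 − (1/3)·R2: [0, 0, 0, 0, 0, 0]
R4 ← R4 − (2/3)·R2: [0, 0, 0, 0, 0, 0]
2 nonzero rows, so rank(M) = 2.
M has 6 columns; by rank–nullity, nullity = 6 − 2 = 4.

4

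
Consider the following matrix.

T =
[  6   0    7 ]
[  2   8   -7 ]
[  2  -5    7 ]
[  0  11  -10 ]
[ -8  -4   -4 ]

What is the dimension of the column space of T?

3

Row reduce to echelon form.
R2 ← R2 − (1/3)·R1: [0, 8, -28/3]
R3 ← R3 − (1/3)·R1: [0, -5, 14/3]
R5 ← R5 + (4/3)·R1: [0, -4, 16/3]
R3 ← R3 + (5/8)·R2: [0, 0, -7/6]
R4 ← R4 − (11/8)·R2: [0, 0, 17/6]
R5 ← R5 + (1/2)·R2: [0, 0, 2/3]
R4 ← R4 + (17/7)·R3: [0, 0, 0]
R5 ← R5 + (4/7)·R3: [0, 0, 0]
Echelon form has 3 nonzero rows, so rank(T) = 3.
The column space has dimension equal to the rank: 3.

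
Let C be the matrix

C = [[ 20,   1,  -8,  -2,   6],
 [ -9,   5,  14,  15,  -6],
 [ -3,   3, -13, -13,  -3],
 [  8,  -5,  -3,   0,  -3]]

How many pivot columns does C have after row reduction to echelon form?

Row reduce to echelon form.
R2 ← R2 + (9/20)·R1: [0, 109/20, 52/5, 141/10, -33/10]
R3 ← R3 + (3/20)·R1: [0, 63/20, -71/5, -133/10, -21/10]
R4 ← R4 − (2/5)·R1: [0, -27/5, 1/5, 4/5, -27/5]
R3 ← R3 − (63/109)·R2: [0, 0, -2203/109, -2338/109, -21/109]
R4 ← R4 + (108/109)·R2: [0, 0, 1145/109, 1610/109, -945/109]
R4 ← R4 + (1145/2203)·R3: [0, 0, 0, 7980/2203, -19320/2203]
Echelon form has 4 nonzero rows, so rank(C) = 4.
Each nonzero row contributes one pivot column: 4 pivot columns.

4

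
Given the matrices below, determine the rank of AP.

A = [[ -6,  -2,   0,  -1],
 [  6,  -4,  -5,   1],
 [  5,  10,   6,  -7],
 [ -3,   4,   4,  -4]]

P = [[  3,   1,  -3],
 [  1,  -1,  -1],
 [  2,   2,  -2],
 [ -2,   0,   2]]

2

First compute AP:
[[-18,  -4,  18],
 [  2,   0,  -2],
 [ 51,   7, -51],
 [ 11,   1, -11]]
Now row reduce the product.
R2 ← R2 + (1/9)·R1: [0, -4/9, 0]
R3 ← R3 + (17/6)·R1: [0, -13/3, 0]
R4 ← R4 + (11/18)·R1: [0, -13/9, 0]
R3 ← R3 − (39/4)·R2: [0, 0, 0]
R4 ← R4 − (13/4)·R2: [0, 0, 0]
2 nonzero rows, so rank(AP) = 2.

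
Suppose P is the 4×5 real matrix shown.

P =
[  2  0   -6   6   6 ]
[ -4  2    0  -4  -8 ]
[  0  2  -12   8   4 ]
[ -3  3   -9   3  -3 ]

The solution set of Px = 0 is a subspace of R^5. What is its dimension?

3

Row reduce to echelon form.
R2 ← R2 + (2)·R1: [0, 2, -12, 8, 4]
R4 ← R4 + (3/2)·R1: [0, 3, -18, 12, 6]
R3 ← R3 − R2: [0, 0, 0, 0, 0]
R4 ← R4 − (3/2)·R2: [0, 0, 0, 0, 0]
2 nonzero rows, so rank(P) = 2.
P has 5 columns; by rank–nullity, nullity = 5 − 2 = 3.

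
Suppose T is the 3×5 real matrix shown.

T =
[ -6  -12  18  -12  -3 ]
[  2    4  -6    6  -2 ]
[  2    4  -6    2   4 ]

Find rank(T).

2

Row reduce to echelon form.
R2 ← R2 + (1/3)·R1: [0, 0, 0, 2, -3]
R3 ← R3 + (1/3)·R1: [0, 0, 0, -2, 3]
R3 ← R3 + R2: [0, 0, 0, 0, 0]
Echelon form has 2 nonzero rows, so rank(T) = 2.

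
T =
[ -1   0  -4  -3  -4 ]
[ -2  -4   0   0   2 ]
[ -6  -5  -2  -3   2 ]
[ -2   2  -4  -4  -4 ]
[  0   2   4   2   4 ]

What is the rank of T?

3

Row reduce to echelon form.
R2 ← R2 − (2)·R1: [0, -4, 8, 6, 10]
R3 ← R3 − (6)·R1: [0, -5, 22, 15, 26]
R4 ← R4 − (2)·R1: [0, 2, 4, 2, 4]
R3 ← R3 − (5/4)·R2: [0, 0, 12, 15/2, 27/2]
R4 ← R4 + (1/2)·R2: [0, 0, 8, 5, 9]
R5 ← R5 + (1/2)·R2: [0, 0, 8, 5, 9]
R4 ← R4 − (2/3)·R3: [0, 0, 0, 0, 0]
R5 ← R5 − (2/3)·R3: [0, 0, 0, 0, 0]
Echelon form has 3 nonzero rows, so rank(T) = 3.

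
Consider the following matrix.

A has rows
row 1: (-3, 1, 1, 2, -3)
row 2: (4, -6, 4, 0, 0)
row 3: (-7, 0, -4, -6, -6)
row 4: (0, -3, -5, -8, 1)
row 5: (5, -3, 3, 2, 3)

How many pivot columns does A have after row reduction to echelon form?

4

Row reduce to echelon form.
R2 ← R2 + (4/3)·R1: [0, -14/3, 16/3, 8/3, -4]
R3 ← R3 − (7/3)·R1: [0, -7/3, -19/3, -32/3, 1]
R5 ← R5 + (5/3)·R1: [0, -4/3, 14/3, 16/3, -2]
R3 ← R3 − (1/2)·R2: [0, 0, -9, -12, 3]
R4 ← R4 − (9/14)·R2: [0, 0, -59/7, -68/7, 25/7]
R5 ← R5 − (2/7)·R2: [0, 0, 22/7, 32/7, -6/7]
R4 ← R4 − (59/63)·R3: [0, 0, 0, 32/21, 16/21]
R5 ← R5 + (22/63)·R3: [0, 0, 0, 8/21, 4/21]
R5 ← R5 − (1/4)·R4: [0, 0, 0, 0, 0]
Echelon form has 4 nonzero rows, so rank(A) = 4.
Each nonzero row contributes one pivot column: 4 pivot columns.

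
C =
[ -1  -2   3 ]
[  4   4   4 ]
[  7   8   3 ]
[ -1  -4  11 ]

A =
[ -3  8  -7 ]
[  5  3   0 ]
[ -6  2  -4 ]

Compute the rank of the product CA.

2

First compute CA:
[[-25,  -8,  -5],
 [-16,  52, -44],
 [  1,  86, -61],
 [-83,   2, -37]]
Now row reduce the product.
R2 ← R2 − (16/25)·R1: [0, 1428/25, -204/5]
R3 ← R3 + (1/25)·R1: [0, 2142/25, -306/5]
R4 ← R4 − (83/25)·R1: [0, 714/25, -102/5]
R3 ← R3 − (3/2)·R2: [0, 0, 0]
R4 ← R4 − (1/2)·R2: [0, 0, 0]
2 nonzero rows, so rank(CA) = 2.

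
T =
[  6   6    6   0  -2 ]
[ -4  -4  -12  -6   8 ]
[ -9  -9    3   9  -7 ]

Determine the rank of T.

2

Row reduce to echelon form.
R2 ← R2 + (2/3)·R1: [0, 0, -8, -6, 20/3]
R3 ← R3 + (3/2)·R1: [0, 0, 12, 9, -10]
R3 ← R3 + (3/2)·R2: [0, 0, 0, 0, 0]
Echelon form has 2 nonzero rows, so rank(T) = 2.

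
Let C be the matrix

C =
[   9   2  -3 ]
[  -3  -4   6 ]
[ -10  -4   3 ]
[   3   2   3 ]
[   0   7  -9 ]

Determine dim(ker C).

0

Row reduce to echelon form.
R2 ← R2 + (1/3)·R1: [0, -10/3, 5]
R3 ← R3 + (10/9)·R1: [0, -16/9, -1/3]
R4 ← R4 − (1/3)·R1: [0, 4/3, 4]
R3 ← R3 − (8/15)·R2: [0, 0, -3]
R4 ← R4 + (2/5)·R2: [0, 0, 6]
R5 ← R5 + (21/10)·R2: [0, 0, 3/2]
R4 ← R4 + (2)·R3: [0, 0, 0]
R5 ← R5 + (1/2)·R3: [0, 0, 0]
3 nonzero rows, so rank(C) = 3.
C has 3 columns; by rank–nullity, nullity = 3 − 3 = 0.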